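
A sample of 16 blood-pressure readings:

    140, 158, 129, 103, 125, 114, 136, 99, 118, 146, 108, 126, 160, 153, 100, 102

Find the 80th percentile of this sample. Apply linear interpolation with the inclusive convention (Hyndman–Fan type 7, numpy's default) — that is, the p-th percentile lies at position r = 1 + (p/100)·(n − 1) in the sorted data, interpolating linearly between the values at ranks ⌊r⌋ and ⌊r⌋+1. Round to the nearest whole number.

146

Sorted: 99, 100, 102, 103, 108, 114, 118, 125, 126, 129, 136, 140, 146, 153, 158, 160.
n = 16.
r = 1 + (80/100)·(16 − 1) = 1 + 12 = 13.
r is an integer, so P80 is the value at rank 13: 146.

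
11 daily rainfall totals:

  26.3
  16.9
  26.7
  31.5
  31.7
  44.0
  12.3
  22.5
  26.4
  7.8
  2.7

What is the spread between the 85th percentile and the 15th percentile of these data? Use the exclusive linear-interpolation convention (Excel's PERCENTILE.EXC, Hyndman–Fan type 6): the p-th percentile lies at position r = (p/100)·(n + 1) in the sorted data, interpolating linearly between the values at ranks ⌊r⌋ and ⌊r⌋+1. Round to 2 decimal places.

Sorted: 2.7, 7.8, 12.3, 16.9, 22.5, 26.3, 26.4, 26.7, 31.5, 31.7, 44.0.
n = 11.
P15: r = 1.8; ranks 1–2 are 2.7, 7.8; interpolating gives 6.78.
P85: r = 10.2; ranks 10–11 are 31.7, 44.0; interpolating gives 34.16.
Difference: 34.16 − 6.78 = 27.38.

27.38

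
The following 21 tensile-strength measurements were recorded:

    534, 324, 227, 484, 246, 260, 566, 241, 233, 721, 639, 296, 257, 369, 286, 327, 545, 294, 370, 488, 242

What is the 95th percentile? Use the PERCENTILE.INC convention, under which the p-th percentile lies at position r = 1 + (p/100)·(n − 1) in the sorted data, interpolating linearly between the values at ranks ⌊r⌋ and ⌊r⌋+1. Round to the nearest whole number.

Sorted: 227, 233, 241, 242, 246, 257, 260, 286, 294, 296, 324, 327, 369, 370, 484, 488, 534, 545, 566, 639, 721.
n = 21.
r = 1 + (95/100)·(21 − 1) = 1 + 19 = 20.
r is an integer, so P95 is the value at rank 20: 639.

639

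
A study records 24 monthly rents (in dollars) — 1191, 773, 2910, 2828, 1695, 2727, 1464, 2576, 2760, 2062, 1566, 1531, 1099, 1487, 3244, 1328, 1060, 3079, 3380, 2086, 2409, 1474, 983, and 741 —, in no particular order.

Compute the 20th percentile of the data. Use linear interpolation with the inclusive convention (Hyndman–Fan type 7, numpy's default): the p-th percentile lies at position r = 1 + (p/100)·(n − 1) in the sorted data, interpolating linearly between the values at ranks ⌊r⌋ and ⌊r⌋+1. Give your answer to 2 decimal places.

1154.20

Sorted: 741, 773, 983, 1060, 1099, 1191, 1328, 1464, 1474, 1487, 1531, 1566, 1695, 2062, 2086, 2409, 2576, 2727, 2760, 2828, 2910, 3079, 3244, 3380.
n = 24.
r = 1 + (20/100)·(24 − 1) = 1 + 4.6 = 5.6.
Rank 5 is 1099 and rank 6 is 1191.
Interpolate: 1099 + 0.6·(1191 − 1099) = 1099 + 0.6·92 = 1154.2.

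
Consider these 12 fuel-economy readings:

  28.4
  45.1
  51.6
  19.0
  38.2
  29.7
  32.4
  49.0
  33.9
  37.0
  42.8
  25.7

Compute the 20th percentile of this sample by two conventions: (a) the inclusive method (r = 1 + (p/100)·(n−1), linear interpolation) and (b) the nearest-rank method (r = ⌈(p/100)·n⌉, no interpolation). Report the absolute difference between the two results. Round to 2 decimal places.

0.26

Sorted: 19.0, 25.7, 28.4, 29.7, 32.4, 33.9, 37.0, 38.2, 42.8, 45.1, 49.0, 51.6.
n = 12.
(a) r = 3.2; between ranks 3 (28.4) and 4 (29.7): 28.66.
(b) the nearest-rank method: rank 3 → 28.4.
|28.66 − 28.4| = 0.26.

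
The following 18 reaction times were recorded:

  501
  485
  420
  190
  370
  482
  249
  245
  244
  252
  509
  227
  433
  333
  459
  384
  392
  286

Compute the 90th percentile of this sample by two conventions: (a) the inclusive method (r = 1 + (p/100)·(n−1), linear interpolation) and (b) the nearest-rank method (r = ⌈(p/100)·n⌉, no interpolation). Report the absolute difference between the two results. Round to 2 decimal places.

11.20

Sorted: 190, 227, 244, 245, 249, 252, 286, 333, 370, 384, 392, 420, 433, 459, 482, 485, 501, 509.
n = 18.
(a) r = 16.3; between ranks 16 (485) and 17 (501): 489.8.
(b) the nearest-rank method: rank 17 → 501.
|489.8 − 501| = 11.2.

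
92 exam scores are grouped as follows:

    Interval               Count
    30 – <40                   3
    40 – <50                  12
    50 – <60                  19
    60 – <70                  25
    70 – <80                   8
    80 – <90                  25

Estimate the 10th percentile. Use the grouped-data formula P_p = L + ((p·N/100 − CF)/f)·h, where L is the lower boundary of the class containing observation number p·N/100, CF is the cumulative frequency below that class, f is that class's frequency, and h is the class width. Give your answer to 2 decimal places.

45.17

N = 92; target position k = 10/100 · 92 = 9.2.
Cumulative frequencies: 3, 15, 34, 59, 67, 92.
Observation 9.2 falls in the class 40 – <50.
L = 40, CF = 3, f = 12, h = 10.
P10 = 40 + ((9.2 − 3)/12)·10 = 40 + 5.16667 = 45.1667.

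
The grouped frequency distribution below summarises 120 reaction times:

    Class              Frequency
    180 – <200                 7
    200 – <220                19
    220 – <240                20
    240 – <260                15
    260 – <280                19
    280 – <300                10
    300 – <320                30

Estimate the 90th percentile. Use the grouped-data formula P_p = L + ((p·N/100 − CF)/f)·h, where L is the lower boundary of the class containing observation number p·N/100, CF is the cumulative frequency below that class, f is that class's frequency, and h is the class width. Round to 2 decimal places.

312.00

N = 120; target position k = 90/100 · 120 = 108.
Cumulative frequencies: 7, 26, 46, 61, 80, 90, 120.
Observation 108 falls in the class 300 – <320.
L = 300, CF = 90, f = 30, h = 20.
P90 = 300 + ((108 − 90)/30)·20 = 300 + 12 = 312.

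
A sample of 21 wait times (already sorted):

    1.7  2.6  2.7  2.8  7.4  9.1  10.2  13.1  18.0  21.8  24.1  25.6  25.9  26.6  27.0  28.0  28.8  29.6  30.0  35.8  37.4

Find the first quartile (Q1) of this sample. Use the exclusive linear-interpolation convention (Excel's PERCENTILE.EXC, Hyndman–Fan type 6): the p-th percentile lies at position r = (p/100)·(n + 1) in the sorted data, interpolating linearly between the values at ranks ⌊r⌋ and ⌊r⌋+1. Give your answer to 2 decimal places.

8.25

n = 21.
r = (25/100)·(21 + 1) = 5.5.
Rank 5 is 7.4 and rank 6 is 9.1.
Interpolate: 7.4 + 0.5·(9.1 − 7.4) = 7.4 + 0.5·1.7 = 8.25.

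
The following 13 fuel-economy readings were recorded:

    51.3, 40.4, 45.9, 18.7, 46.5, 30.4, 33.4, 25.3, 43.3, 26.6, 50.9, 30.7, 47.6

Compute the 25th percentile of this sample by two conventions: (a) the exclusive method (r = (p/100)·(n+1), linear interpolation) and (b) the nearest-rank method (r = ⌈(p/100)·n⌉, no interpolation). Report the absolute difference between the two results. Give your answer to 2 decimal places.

1.90

Sorted: 18.7, 25.3, 26.6, 30.4, 30.7, 33.4, 40.4, 43.3, 45.9, 46.5, 47.6, 50.9, 51.3.
n = 13.
(a) r = 3.5; between ranks 3 (26.6) and 4 (30.4): 28.5.
(b) the nearest-rank method: rank 4 → 30.4.
|28.5 − 30.4| = 1.9.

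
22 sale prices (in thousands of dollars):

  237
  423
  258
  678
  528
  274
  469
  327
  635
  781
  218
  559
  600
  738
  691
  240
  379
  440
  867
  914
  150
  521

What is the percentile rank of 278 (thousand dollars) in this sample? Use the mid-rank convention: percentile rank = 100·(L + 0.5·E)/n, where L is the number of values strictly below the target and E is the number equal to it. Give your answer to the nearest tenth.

27.3

Sorted: 150, 218, 237, 240, 258, 274, 327, 379, 423, 440, 469, 521, 528, 559, 600, 635, 678, 691, 738, 781, 867, 914.
Count below 278: L = 6; count equal: E = 0; n = 22.
Percentile rank = 100·(6 + 0.5·0)/22 = 100·6/22 = 27.27.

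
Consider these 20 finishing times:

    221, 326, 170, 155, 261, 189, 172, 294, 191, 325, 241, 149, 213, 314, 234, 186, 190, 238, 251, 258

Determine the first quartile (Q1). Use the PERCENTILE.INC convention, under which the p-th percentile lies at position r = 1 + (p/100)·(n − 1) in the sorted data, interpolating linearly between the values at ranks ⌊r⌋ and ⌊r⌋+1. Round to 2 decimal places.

Sorted: 149, 155, 170, 172, 186, 189, 190, 191, 213, 221, 234, 238, 241, 251, 258, 261, 294, 314, 325, 326.
n = 20.
r = 1 + (25/100)·(20 − 1) = 1 + 4.75 = 5.75.
Rank 5 is 186 and rank 6 is 189.
Interpolate: 186 + 0.75·(189 − 186) = 186 + 0.75·3 = 188.25.

188.25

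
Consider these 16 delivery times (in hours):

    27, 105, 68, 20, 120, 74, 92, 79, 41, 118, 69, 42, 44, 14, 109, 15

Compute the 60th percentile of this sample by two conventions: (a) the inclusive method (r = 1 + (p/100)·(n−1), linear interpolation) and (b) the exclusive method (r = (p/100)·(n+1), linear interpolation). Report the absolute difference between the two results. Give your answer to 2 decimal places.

Sorted: 14, 15, 20, 27, 41, 42, 44, 68, 69, 74, 79, 92, 105, 109, 118, 120.
n = 16.
(a) r = 10 → value at rank 10 = 74.
(b) r = 10.2; between ranks 10 (74) and 11 (79): 75.
|74 − 75| = 1.

1.00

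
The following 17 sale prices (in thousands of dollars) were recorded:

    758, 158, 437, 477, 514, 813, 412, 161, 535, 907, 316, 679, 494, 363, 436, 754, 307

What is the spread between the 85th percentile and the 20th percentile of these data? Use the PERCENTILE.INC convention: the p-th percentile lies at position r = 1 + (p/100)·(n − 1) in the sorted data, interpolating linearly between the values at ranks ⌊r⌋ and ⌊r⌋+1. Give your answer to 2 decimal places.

431.00

Sorted: 158, 161, 307, 316, 363, 412, 436, 437, 477, 494, 514, 535, 679, 754, 758, 813, 907.
n = 17.
P20: r = 4.2; ranks 4–5 are 316, 363; interpolating gives 325.4.
P85: r = 14.6; ranks 14–15 are 754, 758; interpolating gives 756.4.
Difference: 756.4 − 325.4 = 431.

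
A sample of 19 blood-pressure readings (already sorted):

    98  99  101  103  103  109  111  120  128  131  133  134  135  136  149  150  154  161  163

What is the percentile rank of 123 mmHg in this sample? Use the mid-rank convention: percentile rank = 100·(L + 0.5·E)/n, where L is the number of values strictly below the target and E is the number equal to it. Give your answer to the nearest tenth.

42.1

Count below 123: L = 8; count equal: E = 0; n = 19.
Percentile rank = 100·(8 + 0.5·0)/19 = 100·8/19 = 42.11.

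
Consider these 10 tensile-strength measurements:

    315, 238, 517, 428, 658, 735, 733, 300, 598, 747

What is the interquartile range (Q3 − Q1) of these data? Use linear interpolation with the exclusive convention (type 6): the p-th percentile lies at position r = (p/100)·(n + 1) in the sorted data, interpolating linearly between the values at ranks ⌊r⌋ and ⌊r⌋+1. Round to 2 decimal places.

Sorted: 238, 300, 315, 428, 517, 598, 658, 733, 735, 747.
n = 10.
P25: r = 2.75; ranks 2–3 are 300, 315; interpolating gives 311.25.
P75: r = 8.25; ranks 8–9 are 733, 735; interpolating gives 733.5.
Difference: 733.5 − 311.25 = 422.25.

422.25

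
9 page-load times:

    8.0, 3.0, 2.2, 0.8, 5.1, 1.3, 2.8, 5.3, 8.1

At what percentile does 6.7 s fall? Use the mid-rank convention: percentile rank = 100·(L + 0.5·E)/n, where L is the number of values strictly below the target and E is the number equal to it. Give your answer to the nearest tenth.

Sorted: 0.8, 1.3, 2.2, 2.8, 3.0, 5.1, 5.3, 8.0, 8.1.
Count below 6.7: L = 7; count equal: E = 0; n = 9.
Percentile rank = 100·(7 + 0.5·0)/9 = 100·7/9 = 77.78.

77.8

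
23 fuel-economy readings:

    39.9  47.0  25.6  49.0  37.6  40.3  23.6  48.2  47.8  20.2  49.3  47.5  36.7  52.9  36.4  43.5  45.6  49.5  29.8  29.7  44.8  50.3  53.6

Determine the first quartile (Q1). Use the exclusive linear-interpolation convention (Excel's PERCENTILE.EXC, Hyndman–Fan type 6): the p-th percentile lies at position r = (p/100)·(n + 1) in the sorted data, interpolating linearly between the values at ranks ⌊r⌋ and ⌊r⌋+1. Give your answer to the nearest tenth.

36.4

Sorted: 20.2, 23.6, 25.6, 29.7, 29.8, 36.4, 36.7, 37.6, 39.9, 40.3, 43.5, 44.8, 45.6, 47.0, 47.5, 47.8, 48.2, 49.0, 49.3, 49.5, 50.3, 52.9, 53.6.
n = 23.
r = (25/100)·(23 + 1) = 6.
r is an integer, so P25 is the value at rank 6: 36.4.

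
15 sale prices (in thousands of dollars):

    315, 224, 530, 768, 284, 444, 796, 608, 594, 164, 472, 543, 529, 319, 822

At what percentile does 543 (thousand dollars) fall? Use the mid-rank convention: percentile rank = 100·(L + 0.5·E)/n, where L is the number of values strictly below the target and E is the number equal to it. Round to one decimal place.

Sorted: 164, 224, 284, 315, 319, 444, 472, 529, 530, 543, 594, 608, 768, 796, 822.
Count below 543: L = 9; count equal: E = 1; n = 15.
Percentile rank = 100·(9 + 0.5·1)/15 = 100·9.5/15 = 63.33.

63.3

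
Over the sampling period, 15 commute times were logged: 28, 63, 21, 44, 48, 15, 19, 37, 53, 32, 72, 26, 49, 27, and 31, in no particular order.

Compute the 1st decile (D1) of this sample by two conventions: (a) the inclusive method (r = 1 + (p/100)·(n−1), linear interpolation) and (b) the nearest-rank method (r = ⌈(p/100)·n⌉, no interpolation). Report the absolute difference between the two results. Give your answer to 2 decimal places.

Sorted: 15, 19, 21, 26, 27, 28, 31, 32, 37, 44, 48, 49, 53, 63, 72.
n = 15.
(a) r = 2.4; between ranks 2 (19) and 3 (21): 19.8.
(b) the nearest-rank method: rank 2 → 19.
|19.8 − 19| = 0.8.

0.80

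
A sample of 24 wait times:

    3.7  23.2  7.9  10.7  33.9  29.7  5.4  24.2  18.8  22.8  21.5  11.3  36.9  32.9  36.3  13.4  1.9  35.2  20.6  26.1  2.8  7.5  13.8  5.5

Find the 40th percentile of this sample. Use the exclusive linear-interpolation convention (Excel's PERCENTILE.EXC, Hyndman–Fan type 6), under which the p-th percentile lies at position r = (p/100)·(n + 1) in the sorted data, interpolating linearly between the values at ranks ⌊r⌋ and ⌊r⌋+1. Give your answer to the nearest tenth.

Sorted: 1.9, 2.8, 3.7, 5.4, 5.5, 7.5, 7.9, 10.7, 11.3, 13.4, 13.8, 18.8, 20.6, 21.5, 22.8, 23.2, 24.2, 26.1, 29.7, 32.9, 33.9, 35.2, 36.3, 36.9.
n = 24.
r = (40/100)·(24 + 1) = 10.
r is an integer, so P40 is the value at rank 10: 13.4.

13.4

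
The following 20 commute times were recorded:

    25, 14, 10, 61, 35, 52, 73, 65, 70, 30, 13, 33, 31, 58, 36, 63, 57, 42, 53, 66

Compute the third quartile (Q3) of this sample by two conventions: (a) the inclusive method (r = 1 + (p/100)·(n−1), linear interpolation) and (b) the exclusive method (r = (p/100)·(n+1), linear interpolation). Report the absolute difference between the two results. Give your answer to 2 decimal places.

1.00

Sorted: 10, 13, 14, 25, 30, 31, 33, 35, 36, 42, 52, 53, 57, 58, 61, 63, 65, 66, 70, 73.
n = 20.
(a) r = 15.25; between ranks 15 (61) and 16 (63): 61.5.
(b) r = 15.75; between ranks 15 (61) and 16 (63): 62.5.
|61.5 − 62.5| = 1.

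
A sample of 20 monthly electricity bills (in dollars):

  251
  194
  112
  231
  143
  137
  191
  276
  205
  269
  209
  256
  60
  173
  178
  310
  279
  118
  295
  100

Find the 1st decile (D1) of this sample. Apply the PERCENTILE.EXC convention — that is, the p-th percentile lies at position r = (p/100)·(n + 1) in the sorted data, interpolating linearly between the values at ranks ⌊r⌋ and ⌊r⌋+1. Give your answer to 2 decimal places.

101.20

Sorted: 60, 100, 112, 118, 137, 143, 173, 178, 191, 194, 205, 209, 231, 251, 256, 269, 276, 279, 295, 310.
n = 20.
r = (10/100)·(20 + 1) = 2.1.
Rank 2 is 100 and rank 3 is 112.
Interpolate: 100 + 0.1·(112 − 100) = 100 + 0.1·12 = 101.2.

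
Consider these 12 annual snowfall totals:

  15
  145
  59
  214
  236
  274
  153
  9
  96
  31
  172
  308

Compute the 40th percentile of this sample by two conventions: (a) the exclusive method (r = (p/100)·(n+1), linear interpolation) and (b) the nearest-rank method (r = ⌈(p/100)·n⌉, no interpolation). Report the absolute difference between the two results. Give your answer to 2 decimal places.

9.80

Sorted: 9, 15, 31, 59, 96, 145, 153, 172, 214, 236, 274, 308.
n = 12.
(a) r = 5.2; between ranks 5 (96) and 6 (145): 105.8.
(b) the nearest-rank method: rank 5 → 96.
|105.8 − 96| = 9.8.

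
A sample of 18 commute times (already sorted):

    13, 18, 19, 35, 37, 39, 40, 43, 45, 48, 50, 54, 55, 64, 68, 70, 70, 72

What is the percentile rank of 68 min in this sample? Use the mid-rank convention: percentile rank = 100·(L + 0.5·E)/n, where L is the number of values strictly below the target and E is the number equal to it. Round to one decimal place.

80.6

Count below 68: L = 14; count equal: E = 1; n = 18.
Percentile rank = 100·(14 + 0.5·1)/18 = 100·14.5/18 = 80.56.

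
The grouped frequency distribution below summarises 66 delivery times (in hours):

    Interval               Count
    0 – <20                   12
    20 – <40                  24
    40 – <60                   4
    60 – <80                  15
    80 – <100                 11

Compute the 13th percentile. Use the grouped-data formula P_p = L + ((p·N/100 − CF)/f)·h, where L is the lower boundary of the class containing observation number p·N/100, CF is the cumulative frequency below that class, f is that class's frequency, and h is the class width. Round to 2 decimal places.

14.30

N = 66; target position k = 13/100 · 66 = 8.58.
Cumulative frequencies: 12, 36, 40, 55, 66.
Observation 8.58 falls in the class 0 – <20.
L = 0, CF = 0, f = 12, h = 20.
P13 = 0 + ((8.58 − 0)/12)·20 = 0 + 14.3 = 14.3.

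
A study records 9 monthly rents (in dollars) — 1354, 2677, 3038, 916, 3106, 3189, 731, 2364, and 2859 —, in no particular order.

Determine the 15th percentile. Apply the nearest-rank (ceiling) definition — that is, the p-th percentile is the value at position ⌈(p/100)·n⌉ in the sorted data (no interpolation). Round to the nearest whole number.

916

Sorted: 731, 916, 1354, 2364, 2677, 2859, 3038, 3106, 3189.
n = 9.
Position = ⌈15/100 · 9⌉ = ⌈1.35⌉ = 2.
The value at rank 2 is 916.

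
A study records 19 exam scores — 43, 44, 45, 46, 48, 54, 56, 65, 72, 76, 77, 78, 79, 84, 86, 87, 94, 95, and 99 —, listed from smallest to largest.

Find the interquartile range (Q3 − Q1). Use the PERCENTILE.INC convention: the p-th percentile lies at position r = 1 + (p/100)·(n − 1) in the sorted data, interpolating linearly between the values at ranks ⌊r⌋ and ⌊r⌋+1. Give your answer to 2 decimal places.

34.00

n = 19.
P25: r = 5.5; ranks 5–6 are 48, 54; interpolating gives 51.
P75: r = 14.5; ranks 14–15 are 84, 86; interpolating gives 85.
Difference: 85 − 51 = 34.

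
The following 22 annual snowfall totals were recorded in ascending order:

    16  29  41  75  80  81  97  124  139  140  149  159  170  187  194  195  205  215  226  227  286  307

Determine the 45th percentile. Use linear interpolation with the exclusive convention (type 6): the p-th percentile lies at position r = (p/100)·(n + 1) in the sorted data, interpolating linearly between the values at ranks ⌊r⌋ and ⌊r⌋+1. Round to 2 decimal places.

143.15

n = 22.
r = (45/100)·(22 + 1) = 10.35.
Rank 10 is 140 and rank 11 is 149.
Interpolate: 140 + 0.35·(149 − 140) = 140 + 0.35·9 = 143.15.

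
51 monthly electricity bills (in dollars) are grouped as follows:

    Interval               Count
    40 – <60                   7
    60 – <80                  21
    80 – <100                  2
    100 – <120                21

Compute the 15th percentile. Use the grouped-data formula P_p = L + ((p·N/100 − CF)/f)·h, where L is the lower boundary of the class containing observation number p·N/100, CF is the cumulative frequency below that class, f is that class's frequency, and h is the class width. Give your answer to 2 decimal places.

60.62

N = 51; target position k = 15/100 · 51 = 7.65.
Cumulative frequencies: 7, 28, 30, 51.
Observation 7.65 falls in the class 60 – <80.
L = 60, CF = 7, f = 21, h = 20.
P15 = 60 + ((7.65 − 7)/21)·20 = 60 + 0.619048 = 60.619.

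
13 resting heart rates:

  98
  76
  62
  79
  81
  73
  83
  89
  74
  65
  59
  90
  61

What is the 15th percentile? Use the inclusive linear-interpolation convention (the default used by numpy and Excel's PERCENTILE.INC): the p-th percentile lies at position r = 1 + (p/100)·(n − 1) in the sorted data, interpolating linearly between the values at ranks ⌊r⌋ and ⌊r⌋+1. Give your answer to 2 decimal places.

61.80

Sorted: 59, 61, 62, 65, 73, 74, 76, 79, 81, 83, 89, 90, 98.
n = 13.
r = 1 + (15/100)·(13 − 1) = 1 + 1.8 = 2.8.
Rank 2 is 61 and rank 3 is 62.
Interpolate: 61 + 0.8·(62 − 61) = 61 + 0.8·1 = 61.8.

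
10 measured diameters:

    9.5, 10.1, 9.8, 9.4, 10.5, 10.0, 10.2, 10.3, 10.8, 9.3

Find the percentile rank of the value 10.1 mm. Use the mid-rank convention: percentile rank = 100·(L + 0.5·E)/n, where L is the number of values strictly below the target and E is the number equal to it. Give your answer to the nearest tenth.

55.0

Sorted: 9.3, 9.4, 9.5, 9.8, 10.0, 10.1, 10.2, 10.3, 10.5, 10.8.
Count below 10.1: L = 5; count equal: E = 1; n = 10.
Percentile rank = 100·(5 + 0.5·1)/10 = 100·5.5/10 = 55.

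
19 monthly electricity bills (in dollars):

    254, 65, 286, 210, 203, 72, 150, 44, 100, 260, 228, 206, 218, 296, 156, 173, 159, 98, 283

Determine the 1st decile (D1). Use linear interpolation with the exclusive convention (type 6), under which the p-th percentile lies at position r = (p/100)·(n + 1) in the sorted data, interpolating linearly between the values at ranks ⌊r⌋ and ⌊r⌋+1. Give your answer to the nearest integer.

65

Sorted: 44, 65, 72, 98, 100, 150, 156, 159, 173, 203, 206, 210, 218, 228, 254, 260, 283, 286, 296.
n = 19.
r = (10/100)·(19 + 1) = 2.
r is an integer, so P10 is the value at rank 2: 65.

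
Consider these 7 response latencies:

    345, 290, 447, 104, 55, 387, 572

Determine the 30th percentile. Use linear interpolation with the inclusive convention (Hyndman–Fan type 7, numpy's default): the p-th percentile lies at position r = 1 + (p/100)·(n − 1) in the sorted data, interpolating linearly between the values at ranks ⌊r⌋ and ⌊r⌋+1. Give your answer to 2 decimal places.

Sorted: 55, 104, 290, 345, 387, 447, 572.
n = 7.
r = 1 + (30/100)·(7 − 1) = 1 + 1.8 = 2.8.
Rank 2 is 104 and rank 3 is 290.
Interpolate: 104 + 0.8·(290 − 104) = 104 + 0.8·186 = 252.8.

252.80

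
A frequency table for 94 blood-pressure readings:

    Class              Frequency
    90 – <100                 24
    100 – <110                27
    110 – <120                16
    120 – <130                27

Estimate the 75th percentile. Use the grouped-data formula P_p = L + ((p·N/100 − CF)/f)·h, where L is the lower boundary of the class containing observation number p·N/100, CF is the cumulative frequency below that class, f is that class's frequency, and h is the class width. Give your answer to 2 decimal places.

121.30

N = 94; target position k = 75/100 · 94 = 70.5.
Cumulative frequencies: 24, 51, 67, 94.
Observation 70.5 falls in the class 120 – <130.
L = 120, CF = 67, f = 27, h = 10.
P75 = 120 + ((70.5 − 67)/27)·10 = 120 + 1.2963 = 121.296.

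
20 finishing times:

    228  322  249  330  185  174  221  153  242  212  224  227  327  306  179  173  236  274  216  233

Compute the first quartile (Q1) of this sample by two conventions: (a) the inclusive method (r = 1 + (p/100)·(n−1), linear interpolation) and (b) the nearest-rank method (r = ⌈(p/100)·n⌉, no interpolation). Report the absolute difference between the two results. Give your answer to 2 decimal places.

Sorted: 153, 173, 174, 179, 185, 212, 216, 221, 224, 227, 228, 233, 236, 242, 249, 274, 306, 322, 327, 330.
n = 20.
(a) r = 5.75; between ranks 5 (185) and 6 (212): 205.25.
(b) the nearest-rank method: rank 5 → 185.
|205.25 − 185| = 20.25.

20.25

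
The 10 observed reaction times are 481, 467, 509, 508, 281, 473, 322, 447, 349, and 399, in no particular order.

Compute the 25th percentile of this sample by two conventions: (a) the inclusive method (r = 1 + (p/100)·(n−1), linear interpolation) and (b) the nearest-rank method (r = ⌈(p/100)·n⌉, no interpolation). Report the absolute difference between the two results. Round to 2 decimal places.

Sorted: 281, 322, 349, 399, 447, 467, 473, 481, 508, 509.
n = 10.
(a) r = 3.25; between ranks 3 (349) and 4 (399): 361.5.
(b) the nearest-rank method: rank 3 → 349.
|361.5 − 349| = 12.5.

12.50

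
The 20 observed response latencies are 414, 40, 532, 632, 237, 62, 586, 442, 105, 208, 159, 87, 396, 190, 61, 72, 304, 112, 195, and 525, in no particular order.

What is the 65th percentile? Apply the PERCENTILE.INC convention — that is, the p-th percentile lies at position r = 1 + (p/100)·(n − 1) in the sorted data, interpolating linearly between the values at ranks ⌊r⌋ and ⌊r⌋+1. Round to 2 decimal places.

Sorted: 40, 61, 62, 72, 87, 105, 112, 159, 190, 195, 208, 237, 304, 396, 414, 442, 525, 532, 586, 632.
n = 20.
r = 1 + (65/100)·(20 − 1) = 1 + 12.35 = 13.35.
Rank 13 is 304 and rank 14 is 396.
Interpolate: 304 + 0.35·(396 − 304) = 304 + 0.35·92 = 336.2.

336.20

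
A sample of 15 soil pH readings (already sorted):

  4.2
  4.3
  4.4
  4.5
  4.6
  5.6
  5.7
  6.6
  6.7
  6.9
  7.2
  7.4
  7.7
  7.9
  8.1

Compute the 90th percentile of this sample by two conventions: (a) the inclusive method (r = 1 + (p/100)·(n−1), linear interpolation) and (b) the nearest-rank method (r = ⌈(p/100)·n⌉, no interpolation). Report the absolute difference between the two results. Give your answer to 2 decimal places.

0.08

n = 15.
(a) r = 13.6; between ranks 13 (7.7) and 14 (7.9): 7.82.
(b) the nearest-rank method: rank 14 → 7.9.
|7.82 − 7.9| = 0.08.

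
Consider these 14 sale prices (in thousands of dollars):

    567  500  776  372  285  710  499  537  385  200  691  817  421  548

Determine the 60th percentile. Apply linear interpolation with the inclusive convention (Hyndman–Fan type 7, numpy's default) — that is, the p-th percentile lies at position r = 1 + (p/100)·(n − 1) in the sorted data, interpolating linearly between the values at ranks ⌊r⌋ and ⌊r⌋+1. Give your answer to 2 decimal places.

Sorted: 200, 285, 372, 385, 421, 499, 500, 537, 548, 567, 691, 710, 776, 817.
n = 14.
r = 1 + (60/100)·(14 − 1) = 1 + 7.8 = 8.8.
Rank 8 is 537 and rank 9 is 548.
Interpolate: 537 + 0.8·(548 − 537) = 537 + 0.8·11 = 545.8.

545.80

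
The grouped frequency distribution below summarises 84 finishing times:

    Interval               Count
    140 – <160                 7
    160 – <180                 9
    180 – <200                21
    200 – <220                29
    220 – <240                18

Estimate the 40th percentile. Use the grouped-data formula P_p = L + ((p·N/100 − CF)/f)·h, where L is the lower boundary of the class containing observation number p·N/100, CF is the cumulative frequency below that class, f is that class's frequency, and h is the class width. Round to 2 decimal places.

N = 84; target position k = 40/100 · 84 = 33.6.
Cumulative frequencies: 7, 16, 37, 66, 84.
Observation 33.6 falls in the class 180 – <200.
L = 180, CF = 16, f = 21, h = 20.
P40 = 180 + ((33.6 − 16)/21)·20 = 180 + 16.7619 = 196.762.

196.76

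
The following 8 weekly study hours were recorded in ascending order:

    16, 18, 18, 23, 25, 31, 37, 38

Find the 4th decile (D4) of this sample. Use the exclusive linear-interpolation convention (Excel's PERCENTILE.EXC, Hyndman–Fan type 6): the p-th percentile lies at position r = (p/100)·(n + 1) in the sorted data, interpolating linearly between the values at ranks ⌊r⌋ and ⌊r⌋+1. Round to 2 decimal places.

n = 8.
r = (40/100)·(8 + 1) = 3.6.
Rank 3 is 18 and rank 4 is 23.
Interpolate: 18 + 0.6·(23 − 18) = 18 + 0.6·5 = 21.

21.00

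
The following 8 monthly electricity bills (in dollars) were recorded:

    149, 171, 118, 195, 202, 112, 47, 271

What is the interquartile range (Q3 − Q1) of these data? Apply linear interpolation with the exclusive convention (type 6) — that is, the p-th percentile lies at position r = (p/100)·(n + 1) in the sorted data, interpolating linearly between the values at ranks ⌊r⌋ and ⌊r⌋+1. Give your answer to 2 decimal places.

86.75

Sorted: 47, 112, 118, 149, 171, 195, 202, 271.
n = 8.
P25: r = 2.25; ranks 2–3 are 112, 118; interpolating gives 113.5.
P75: r = 6.75; ranks 6–7 are 195, 202; interpolating gives 200.25.
Difference: 200.25 − 113.5 = 86.75.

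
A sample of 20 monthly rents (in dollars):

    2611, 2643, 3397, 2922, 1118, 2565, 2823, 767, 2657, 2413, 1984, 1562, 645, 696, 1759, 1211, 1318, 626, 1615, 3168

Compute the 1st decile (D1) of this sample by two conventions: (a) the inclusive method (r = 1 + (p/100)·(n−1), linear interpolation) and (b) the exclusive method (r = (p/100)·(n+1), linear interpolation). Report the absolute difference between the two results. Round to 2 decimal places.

40.80

Sorted: 626, 645, 696, 767, 1118, 1211, 1318, 1562, 1615, 1759, 1984, 2413, 2565, 2611, 2643, 2657, 2823, 2922, 3168, 3397.
n = 20.
(a) r = 2.9; between ranks 2 (645) and 3 (696): 690.9.
(b) r = 2.1; between ranks 2 (645) and 3 (696): 650.1.
|690.9 − 650.1| = 40.8.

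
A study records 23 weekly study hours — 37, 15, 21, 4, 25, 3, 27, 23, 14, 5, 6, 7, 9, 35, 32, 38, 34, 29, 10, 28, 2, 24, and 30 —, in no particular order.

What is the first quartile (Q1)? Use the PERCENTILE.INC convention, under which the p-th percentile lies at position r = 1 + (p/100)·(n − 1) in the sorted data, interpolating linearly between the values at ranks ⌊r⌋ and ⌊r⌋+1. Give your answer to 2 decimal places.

Sorted: 2, 3, 4, 5, 6, 7, 9, 10, 14, 15, 21, 23, 24, 25, 27, 28, 29, 30, 32, 34, 35, 37, 38.
n = 23.
r = 1 + (25/100)·(23 − 1) = 1 + 5.5 = 6.5.
Rank 6 is 7 and rank 7 is 9.
Interpolate: 7 + 0.5·(9 − 7) = 7 + 0.5·2 = 8.

8.00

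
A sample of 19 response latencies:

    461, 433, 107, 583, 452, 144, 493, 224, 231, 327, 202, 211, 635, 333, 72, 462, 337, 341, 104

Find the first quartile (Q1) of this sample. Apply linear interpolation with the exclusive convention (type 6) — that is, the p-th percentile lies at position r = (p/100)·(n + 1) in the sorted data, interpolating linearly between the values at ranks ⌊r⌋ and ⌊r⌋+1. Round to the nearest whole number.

202

Sorted: 72, 104, 107, 144, 202, 211, 224, 231, 327, 333, 337, 341, 433, 452, 461, 462, 493, 583, 635.
n = 19.
r = (25/100)·(19 + 1) = 5.
r is an integer, so P25 is the value at rank 5: 202.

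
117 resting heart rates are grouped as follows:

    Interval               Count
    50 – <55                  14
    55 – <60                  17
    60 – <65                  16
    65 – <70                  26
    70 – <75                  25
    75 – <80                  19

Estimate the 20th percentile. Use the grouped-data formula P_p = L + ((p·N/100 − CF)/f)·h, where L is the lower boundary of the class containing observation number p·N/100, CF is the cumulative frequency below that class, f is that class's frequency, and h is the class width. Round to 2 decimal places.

N = 117; target position k = 20/100 · 117 = 23.4.
Cumulative frequencies: 14, 31, 47, 73, 98, 117.
Observation 23.4 falls in the class 55 – <60.
L = 55, CF = 14, f = 17, h = 5.
P20 = 55 + ((23.4 − 14)/17)·5 = 55 + 2.76471 = 57.7647.

57.76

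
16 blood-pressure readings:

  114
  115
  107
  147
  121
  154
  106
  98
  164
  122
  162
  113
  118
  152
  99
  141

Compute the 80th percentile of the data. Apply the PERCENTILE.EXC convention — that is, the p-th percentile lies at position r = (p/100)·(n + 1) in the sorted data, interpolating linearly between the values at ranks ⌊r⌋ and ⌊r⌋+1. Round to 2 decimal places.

153.20

Sorted: 98, 99, 106, 107, 113, 114, 115, 118, 121, 122, 141, 147, 152, 154, 162, 164.
n = 16.
r = (80/100)·(16 + 1) = 13.6.
Rank 13 is 152 and rank 14 is 154.
Interpolate: 152 + 0.6·(154 − 152) = 152 + 0.6·2 = 153.2.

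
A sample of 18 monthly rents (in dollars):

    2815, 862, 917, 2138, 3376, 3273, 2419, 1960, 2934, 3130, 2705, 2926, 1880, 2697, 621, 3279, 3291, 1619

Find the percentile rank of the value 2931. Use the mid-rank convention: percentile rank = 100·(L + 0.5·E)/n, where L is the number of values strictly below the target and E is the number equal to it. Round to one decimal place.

66.7

Sorted: 621, 862, 917, 1619, 1880, 1960, 2138, 2419, 2697, 2705, 2815, 2926, 2934, 3130, 3273, 3279, 3291, 3376.
Count below 2931: L = 12; count equal: E = 0; n = 18.
Percentile rank = 100·(12 + 0.5·0)/18 = 100·12/18 = 66.67.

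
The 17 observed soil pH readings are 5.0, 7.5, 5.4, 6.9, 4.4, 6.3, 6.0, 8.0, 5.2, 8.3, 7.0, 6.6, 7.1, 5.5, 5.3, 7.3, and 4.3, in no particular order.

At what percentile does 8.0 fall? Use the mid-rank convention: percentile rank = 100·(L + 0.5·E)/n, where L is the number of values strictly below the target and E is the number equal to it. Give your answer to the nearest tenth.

91.2

Sorted: 4.3, 4.4, 5.0, 5.2, 5.3, 5.4, 5.5, 6.0, 6.3, 6.6, 6.9, 7.0, 7.1, 7.3, 7.5, 8.0, 8.3.
Count below 8.0: L = 15; count equal: E = 1; n = 17.
Percentile rank = 100·(15 + 0.5·1)/17 = 100·15.5/17 = 91.18.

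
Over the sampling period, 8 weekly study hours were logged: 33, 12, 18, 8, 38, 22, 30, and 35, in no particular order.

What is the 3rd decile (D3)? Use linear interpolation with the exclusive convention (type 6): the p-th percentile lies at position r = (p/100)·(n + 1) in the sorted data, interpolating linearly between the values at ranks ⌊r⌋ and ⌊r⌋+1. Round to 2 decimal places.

16.20

Sorted: 8, 12, 18, 22, 30, 33, 35, 38.
n = 8.
r = (30/100)·(8 + 1) = 2.7.
Rank 2 is 12 and rank 3 is 18.
Interpolate: 12 + 0.7·(18 − 12) = 12 + 0.7·6 = 16.2.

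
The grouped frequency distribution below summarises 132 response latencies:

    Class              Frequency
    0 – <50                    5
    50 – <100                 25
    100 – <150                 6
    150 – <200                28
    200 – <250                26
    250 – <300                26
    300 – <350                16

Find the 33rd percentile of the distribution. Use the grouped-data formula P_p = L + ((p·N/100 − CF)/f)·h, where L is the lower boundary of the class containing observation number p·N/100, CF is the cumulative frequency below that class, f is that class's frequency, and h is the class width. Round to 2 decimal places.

163.50

N = 132; target position k = 33/100 · 132 = 43.56.
Cumulative frequencies: 5, 30, 36, 64, 90, 116, 132.
Observation 43.56 falls in the class 150 – <200.
L = 150, CF = 36, f = 28, h = 50.
P33 = 150 + ((43.56 − 36)/28)·50 = 150 + 13.5 = 163.5.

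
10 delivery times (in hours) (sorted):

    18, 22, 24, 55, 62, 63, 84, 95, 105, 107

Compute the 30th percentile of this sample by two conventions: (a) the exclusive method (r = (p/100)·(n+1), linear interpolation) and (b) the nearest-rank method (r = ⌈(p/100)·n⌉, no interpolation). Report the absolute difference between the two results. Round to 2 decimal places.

n = 10.
(a) r = 3.3; between ranks 3 (24) and 4 (55): 33.3.
(b) the nearest-rank method: rank 3 → 24.
|33.3 − 24| = 9.3.

9.30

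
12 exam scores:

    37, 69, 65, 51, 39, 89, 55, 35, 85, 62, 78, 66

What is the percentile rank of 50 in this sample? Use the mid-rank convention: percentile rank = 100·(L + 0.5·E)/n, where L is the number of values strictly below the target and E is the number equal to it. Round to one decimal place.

Sorted: 35, 37, 39, 51, 55, 62, 65, 66, 69, 78, 85, 89.
Count below 50: L = 3; count equal: E = 0; n = 12.
Percentile rank = 100·(3 + 0.5·0)/12 = 100·3/12 = 25.

25.0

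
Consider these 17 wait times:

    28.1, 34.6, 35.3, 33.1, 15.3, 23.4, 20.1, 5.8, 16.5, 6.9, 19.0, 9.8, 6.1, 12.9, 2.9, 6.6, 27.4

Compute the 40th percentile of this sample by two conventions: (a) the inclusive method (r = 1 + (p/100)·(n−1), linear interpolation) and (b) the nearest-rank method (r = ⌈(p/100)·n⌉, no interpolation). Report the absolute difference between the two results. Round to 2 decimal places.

Sorted: 2.9, 5.8, 6.1, 6.6, 6.9, 9.8, 12.9, 15.3, 16.5, 19.0, 20.1, 23.4, 27.4, 28.1, 33.1, 34.6, 35.3.
n = 17.
(a) r = 7.4; between ranks 7 (12.9) and 8 (15.3): 13.86.
(b) the nearest-rank method: rank 7 → 12.9.
|13.86 − 12.9| = 0.96.

0.96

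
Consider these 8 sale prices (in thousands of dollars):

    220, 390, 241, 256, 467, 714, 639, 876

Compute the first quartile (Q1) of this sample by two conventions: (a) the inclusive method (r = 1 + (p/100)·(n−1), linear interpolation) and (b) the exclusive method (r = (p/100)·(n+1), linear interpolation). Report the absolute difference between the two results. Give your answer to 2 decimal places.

7.50

Sorted: 220, 241, 256, 390, 467, 639, 714, 876.
n = 8.
(a) r = 2.75; between ranks 2 (241) and 3 (256): 252.25.
(b) r = 2.25; between ranks 2 (241) and 3 (256): 244.75.
|252.25 − 244.75| = 7.5.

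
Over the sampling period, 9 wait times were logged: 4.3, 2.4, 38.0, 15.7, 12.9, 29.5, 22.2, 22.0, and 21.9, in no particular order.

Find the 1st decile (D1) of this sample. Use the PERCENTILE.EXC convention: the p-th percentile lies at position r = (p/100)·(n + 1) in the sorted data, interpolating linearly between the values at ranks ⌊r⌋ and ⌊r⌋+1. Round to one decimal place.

2.4

Sorted: 2.4, 4.3, 12.9, 15.7, 21.9, 22.0, 22.2, 29.5, 38.0.
n = 9.
r = (10/100)·(9 + 1) = 1.
r is an integer, so P10 is the value at rank 1: 2.4.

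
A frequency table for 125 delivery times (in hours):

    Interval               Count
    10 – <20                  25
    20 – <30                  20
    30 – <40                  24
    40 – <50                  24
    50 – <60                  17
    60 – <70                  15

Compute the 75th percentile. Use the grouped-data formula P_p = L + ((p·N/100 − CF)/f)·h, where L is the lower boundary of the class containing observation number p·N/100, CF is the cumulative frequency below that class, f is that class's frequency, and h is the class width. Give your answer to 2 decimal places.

50.44

N = 125; target position k = 75/100 · 125 = 93.75.
Cumulative frequencies: 25, 45, 69, 93, 110, 125.
Observation 93.75 falls in the class 50 – <60.
L = 50, CF = 93, f = 17, h = 10.
P75 = 50 + ((93.75 − 93)/17)·10 = 50 + 0.441176 = 50.4412.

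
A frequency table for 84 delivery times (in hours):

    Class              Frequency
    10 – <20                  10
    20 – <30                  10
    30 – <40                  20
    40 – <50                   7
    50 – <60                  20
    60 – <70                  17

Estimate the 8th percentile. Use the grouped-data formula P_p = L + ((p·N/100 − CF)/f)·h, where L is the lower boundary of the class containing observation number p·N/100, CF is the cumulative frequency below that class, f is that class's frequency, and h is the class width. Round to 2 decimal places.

16.72

N = 84; target position k = 8/100 · 84 = 6.72.
Cumulative frequencies: 10, 20, 40, 47, 67, 84.
Observation 6.72 falls in the class 10 – <20.
L = 10, CF = 0, f = 10, h = 10.
P8 = 10 + ((6.72 − 0)/10)·10 = 10 + 6.72 = 16.72.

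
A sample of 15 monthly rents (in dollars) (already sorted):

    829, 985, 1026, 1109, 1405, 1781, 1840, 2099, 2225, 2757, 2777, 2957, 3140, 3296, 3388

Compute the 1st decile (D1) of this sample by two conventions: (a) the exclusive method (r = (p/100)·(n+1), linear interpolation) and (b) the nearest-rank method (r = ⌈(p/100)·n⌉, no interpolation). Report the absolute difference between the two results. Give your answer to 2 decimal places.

n = 15.
(a) r = 1.6; between ranks 1 (829) and 2 (985): 922.6.
(b) the nearest-rank method: rank 2 → 985.
|922.6 − 985| = 62.4.

62.40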